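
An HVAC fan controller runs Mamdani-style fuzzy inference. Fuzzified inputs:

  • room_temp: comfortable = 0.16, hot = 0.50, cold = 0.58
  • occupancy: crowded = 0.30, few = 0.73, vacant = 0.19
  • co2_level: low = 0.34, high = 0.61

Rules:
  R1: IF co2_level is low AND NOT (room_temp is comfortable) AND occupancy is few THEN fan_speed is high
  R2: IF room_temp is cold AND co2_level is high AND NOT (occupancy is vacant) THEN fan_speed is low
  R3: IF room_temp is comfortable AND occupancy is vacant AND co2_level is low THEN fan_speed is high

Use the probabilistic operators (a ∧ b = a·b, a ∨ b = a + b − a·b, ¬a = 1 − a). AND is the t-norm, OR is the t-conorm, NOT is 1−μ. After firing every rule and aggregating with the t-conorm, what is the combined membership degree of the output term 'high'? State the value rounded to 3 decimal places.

R1: low=0.34, ¬comfortable=1−0.16=0.84, few=0.73; AND[a·b] → w = 0.2085
R2: cold=0.58, high=0.61, ¬vacant=1−0.19=0.81; AND[a·b] → w = 0.2866
R3: comfortable=0.16, vacant=0.19, low=0.34; AND[a·b] → w = 0.0103
Rules with consequent 'high': {R1, R3} → strengths 0.2085, 0.0103
Aggregate via t-conorm [a + b − a·b]: 0.2167

0.217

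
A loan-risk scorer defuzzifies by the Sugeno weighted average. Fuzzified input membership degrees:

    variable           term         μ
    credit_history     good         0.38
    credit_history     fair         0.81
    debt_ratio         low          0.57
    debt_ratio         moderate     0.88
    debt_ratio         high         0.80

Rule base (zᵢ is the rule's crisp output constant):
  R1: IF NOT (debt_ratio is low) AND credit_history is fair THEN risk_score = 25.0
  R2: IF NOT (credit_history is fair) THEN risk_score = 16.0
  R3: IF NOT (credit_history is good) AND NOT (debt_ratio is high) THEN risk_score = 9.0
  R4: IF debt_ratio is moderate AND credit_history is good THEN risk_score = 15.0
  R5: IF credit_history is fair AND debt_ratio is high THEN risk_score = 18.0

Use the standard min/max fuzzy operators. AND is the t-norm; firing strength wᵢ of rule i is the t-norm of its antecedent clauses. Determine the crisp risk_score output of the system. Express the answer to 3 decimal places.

R1 (z=25.0): ¬low=1−0.57=0.43, fair=0.81; AND[min(a, b)] → w = 0.43
R2 (z=16.0): ¬fair=1−0.81=0.19 → w = 0.19
R3 (z=9.0): ¬good=1−0.38=0.62, ¬high=1−0.80=0.20; AND[min(a, b)] → w = 0.20
R4 (z=15.0): moderate=0.88, good=0.38; AND[min(a, b)] → w = 0.38
R5 (z=18.0): fair=0.81, high=0.80; AND[min(a, b)] → w = 0.80
Weighted average = (0.43·25.0 + 0.19·16.0 + 0.20·9.0 + 0.38·15.0 + 0.80·18.0) / (0.43 + 0.19 + 0.20 + 0.38 + 0.80)
  = 35.6900 / 2.0000 = 17.845

17.845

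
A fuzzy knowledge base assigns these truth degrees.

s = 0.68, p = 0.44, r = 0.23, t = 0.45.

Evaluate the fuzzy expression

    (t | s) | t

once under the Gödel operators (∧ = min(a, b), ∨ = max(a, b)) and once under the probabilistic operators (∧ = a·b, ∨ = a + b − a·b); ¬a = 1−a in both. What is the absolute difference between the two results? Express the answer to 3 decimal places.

0.223

Under Gödel:
  t | s = max(a, b) on (0.45, 0.68) = 0.68
  (t | s) | t = max(a, b) on (0.68, 0.45) = 0.68
  → value = 0.6800
Under probabilistic:
  t | s = a + b − a·b on (0.4500, 0.6800) = 0.8240
  (t | s) | t = a + b − a·b on (0.8240, 0.4500) = 0.9032
  → value = 0.9032
|0.6800 − 0.9032| = 0.223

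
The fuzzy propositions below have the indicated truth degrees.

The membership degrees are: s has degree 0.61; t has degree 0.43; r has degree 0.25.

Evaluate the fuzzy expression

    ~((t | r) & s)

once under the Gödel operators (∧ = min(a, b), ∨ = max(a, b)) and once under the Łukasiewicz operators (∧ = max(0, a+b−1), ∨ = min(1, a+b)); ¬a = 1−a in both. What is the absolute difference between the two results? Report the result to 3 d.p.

Under Gödel:
  t | r = max(a, b) on (0.43, 0.25) = 0.43
  (t | r) & s = min(a, b) on (0.43, 0.61) = 0.43
  ~((t | r) & s) = 1 − 0.43 = 0.57
  → value = 0.5700
Under Łukasiewicz:
  t | r = min(1, a+b) on (0.43, 0.25) = 0.68
  (t | r) & s = max(0, a+b−1) on (0.68, 0.61) = 0.29
  ~((t | r) & s) = 1 − 0.29 = 0.71
  → value = 0.7100
|0.5700 − 0.7100| = 0.140

0.140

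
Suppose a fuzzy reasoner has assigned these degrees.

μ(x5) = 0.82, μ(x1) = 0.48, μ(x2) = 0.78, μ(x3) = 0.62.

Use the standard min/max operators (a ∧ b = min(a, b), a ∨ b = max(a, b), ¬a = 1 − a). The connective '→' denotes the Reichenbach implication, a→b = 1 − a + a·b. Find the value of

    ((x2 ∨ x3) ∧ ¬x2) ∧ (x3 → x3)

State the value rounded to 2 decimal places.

x2 ∨ x3 = max(a, b) on (0.78, 0.62) = 0.78
¬x2 = 1 − 0.78 = 0.22
(x2 ∨ x3) ∧ ¬x2 = min(a, b) on (0.78, 0.22) = 0.22
x3 → x3  [Reichenbach: 1 − a + a·b] with a=0.62, b=0.62 → 0.76
((x2 ∨ x3) ∧ ¬x2) ∧ (x3 → x3) = min(a, b) on (0.22, 0.76) = 0.22

0.22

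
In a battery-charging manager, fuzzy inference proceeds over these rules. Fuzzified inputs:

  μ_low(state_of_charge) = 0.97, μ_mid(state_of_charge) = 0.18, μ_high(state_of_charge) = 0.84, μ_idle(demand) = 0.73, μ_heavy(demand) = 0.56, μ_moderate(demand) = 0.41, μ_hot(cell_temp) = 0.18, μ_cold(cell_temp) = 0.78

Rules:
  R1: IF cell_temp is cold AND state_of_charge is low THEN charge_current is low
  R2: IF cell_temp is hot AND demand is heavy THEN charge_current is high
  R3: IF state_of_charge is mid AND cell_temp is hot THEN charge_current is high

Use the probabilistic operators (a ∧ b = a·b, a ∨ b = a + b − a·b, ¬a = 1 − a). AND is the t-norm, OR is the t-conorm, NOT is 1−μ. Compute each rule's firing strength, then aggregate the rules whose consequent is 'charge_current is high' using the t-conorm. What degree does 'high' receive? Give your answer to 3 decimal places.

R1: cold=0.78, low=0.97; AND[a·b] → w = 0.7566
R2: hot=0.18, heavy=0.56; AND[a·b] → w = 0.1008
R3: mid=0.18, hot=0.18; AND[a·b] → w = 0.0324
Rules with consequent 'high': {R2, R3} → strengths 0.1008, 0.0324
Aggregate via t-conorm [a + b − a·b]: 0.1299

0.130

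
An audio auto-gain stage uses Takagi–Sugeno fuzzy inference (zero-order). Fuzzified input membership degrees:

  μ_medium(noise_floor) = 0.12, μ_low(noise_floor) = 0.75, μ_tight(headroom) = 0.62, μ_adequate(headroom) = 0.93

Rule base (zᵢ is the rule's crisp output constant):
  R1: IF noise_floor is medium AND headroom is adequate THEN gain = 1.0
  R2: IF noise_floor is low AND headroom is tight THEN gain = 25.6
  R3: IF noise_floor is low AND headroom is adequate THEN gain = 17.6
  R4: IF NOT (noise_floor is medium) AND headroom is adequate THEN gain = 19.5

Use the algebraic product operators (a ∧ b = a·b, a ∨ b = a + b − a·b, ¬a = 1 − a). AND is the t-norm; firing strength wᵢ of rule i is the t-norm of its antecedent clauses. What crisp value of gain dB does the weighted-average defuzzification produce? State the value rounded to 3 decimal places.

19.236

R1 (z=1.0): medium=0.12, adequate=0.93; AND[a·b] → w = 0.1116
R2 (z=25.6): low=0.75, tight=0.62; AND[a·b] → w = 0.4650
R3 (z=17.6): low=0.75, adequate=0.93; AND[a·b] → w = 0.6975
R4 (z=19.5): ¬medium=1−0.12=0.88, adequate=0.93; AND[a·b] → w = 0.8184
Weighted average = (0.1116·1.0 + 0.4650·25.6 + 0.6975·17.6 + 0.8184·19.5) / (0.1116 + 0.4650 + 0.6975 + 0.8184)
  = 40.2504 / 2.0925 = 19.236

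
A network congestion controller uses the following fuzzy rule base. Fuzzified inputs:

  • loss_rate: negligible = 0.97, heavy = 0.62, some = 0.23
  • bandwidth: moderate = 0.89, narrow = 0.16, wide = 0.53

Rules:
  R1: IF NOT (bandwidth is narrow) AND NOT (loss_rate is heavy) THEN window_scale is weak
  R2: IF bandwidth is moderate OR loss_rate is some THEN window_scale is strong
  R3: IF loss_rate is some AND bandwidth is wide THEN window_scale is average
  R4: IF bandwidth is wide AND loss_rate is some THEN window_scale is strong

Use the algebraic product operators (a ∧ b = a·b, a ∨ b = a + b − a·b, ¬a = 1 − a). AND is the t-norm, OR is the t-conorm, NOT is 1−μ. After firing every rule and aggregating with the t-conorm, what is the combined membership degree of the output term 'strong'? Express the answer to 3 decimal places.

R1: ¬narrow=1−0.16=0.84, ¬heavy=1−0.62=0.38; AND[a·b] → w = 0.3192
R2: moderate=0.89, some=0.23; OR[a + b − a·b] → w = 0.9153
R3: some=0.23, wide=0.53; AND[a·b] → w = 0.1219
R4: wide=0.53, some=0.23; AND[a·b] → w = 0.1219
Rules with consequent 'strong': {R2, R4} → strengths 0.9153, 0.1219
Aggregate via t-conorm [a + b − a·b]: 0.9256

0.926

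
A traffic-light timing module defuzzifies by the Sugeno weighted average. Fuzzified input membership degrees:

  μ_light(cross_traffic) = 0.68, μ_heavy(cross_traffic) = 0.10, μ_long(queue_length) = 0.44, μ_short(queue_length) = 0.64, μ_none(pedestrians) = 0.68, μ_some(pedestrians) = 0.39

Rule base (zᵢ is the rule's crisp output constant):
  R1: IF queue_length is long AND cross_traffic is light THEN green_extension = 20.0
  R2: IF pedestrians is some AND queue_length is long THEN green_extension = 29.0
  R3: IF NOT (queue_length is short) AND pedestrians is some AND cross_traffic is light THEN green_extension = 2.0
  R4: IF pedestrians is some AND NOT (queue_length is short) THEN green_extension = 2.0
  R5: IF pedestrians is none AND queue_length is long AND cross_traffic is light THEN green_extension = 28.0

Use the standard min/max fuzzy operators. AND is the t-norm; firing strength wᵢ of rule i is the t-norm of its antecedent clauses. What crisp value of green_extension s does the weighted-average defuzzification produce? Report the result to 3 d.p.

17.020

R1 (z=20.0): long=0.44, light=0.68; AND[min(a, b)] → w = 0.44
R2 (z=29.0): some=0.39, long=0.44; AND[min(a, b)] → w = 0.39
R3 (z=2.0): ¬short=1−0.64=0.36, some=0.39, light=0.68; AND[min(a, b)] → w = 0.36
R4 (z=2.0): some=0.39, ¬short=1−0.64=0.36; AND[min(a, b)] → w = 0.36
R5 (z=28.0): none=0.68, long=0.44, light=0.68; AND[min(a, b)] → w = 0.44
Weighted average = (0.44·20.0 + 0.39·29.0 + 0.36·2.0 + 0.36·2.0 + 0.44·28.0) / (0.44 + 0.39 + 0.36 + 0.36 + 0.44)
  = 33.8700 / 1.9900 = 17.020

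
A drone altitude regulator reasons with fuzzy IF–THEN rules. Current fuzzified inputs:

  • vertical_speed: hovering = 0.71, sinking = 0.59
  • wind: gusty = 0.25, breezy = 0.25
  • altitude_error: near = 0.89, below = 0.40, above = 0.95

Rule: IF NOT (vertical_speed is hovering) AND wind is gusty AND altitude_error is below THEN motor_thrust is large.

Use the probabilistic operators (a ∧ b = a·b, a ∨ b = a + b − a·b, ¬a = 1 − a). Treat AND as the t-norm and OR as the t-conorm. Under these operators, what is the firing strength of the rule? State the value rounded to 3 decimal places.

firing strength: ¬hovering=1−0.71=0.29, gusty=0.25, below=0.40; AND[a·b] → w = 0.0290

0.029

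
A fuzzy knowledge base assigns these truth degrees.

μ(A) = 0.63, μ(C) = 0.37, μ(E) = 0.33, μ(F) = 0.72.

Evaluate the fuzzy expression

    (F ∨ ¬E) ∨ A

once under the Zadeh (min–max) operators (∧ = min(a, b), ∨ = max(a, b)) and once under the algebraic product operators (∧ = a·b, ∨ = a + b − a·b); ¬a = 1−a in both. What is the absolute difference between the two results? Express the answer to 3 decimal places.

Under Zadeh (min–max):
  ¬E = 1 − 0.33 = 0.67
  F ∨ ¬E = max(a, b) on (0.72, 0.67) = 0.72
  (F ∨ ¬E) ∨ A = max(a, b) on (0.72, 0.63) = 0.72
  → value = 0.7200
Under algebraic product:
  ¬E = 1 − 0.3300 = 0.6700
  F ∨ ¬E = a + b − a·b on (0.7200, 0.6700) = 0.9076
  (F ∨ ¬E) ∨ A = a + b − a·b on (0.9076, 0.6300) = 0.9658
  → value = 0.9658
|0.7200 − 0.9658| = 0.246

0.246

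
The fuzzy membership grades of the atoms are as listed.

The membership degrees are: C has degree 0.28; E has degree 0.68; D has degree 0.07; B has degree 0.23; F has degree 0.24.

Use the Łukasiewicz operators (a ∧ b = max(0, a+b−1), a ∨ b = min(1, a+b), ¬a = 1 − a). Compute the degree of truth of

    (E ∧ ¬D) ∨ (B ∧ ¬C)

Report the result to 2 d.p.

¬D = 1 − 0.07 = 0.93
E ∧ ¬D = max(0, a+b−1) on (0.68, 0.93) = 0.61
¬C = 1 − 0.28 = 0.72
B ∧ ¬C = max(0, a+b−1) on (0.23, 0.72) = 0.00
(E ∧ ¬D) ∨ (B ∧ ¬C) = min(1, a+b) on (0.61, 0.00) = 0.61

0.61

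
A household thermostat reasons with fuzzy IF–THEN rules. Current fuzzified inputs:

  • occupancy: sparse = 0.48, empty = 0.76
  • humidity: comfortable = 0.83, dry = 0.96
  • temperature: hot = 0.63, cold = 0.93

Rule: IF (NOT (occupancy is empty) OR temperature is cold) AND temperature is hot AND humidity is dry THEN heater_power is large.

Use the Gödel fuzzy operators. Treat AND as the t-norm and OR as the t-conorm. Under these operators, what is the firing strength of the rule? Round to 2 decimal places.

firing strength: (¬empty=1−0.76=0.24 OR cold=0.93) = 0.93; AND[min(a, b)] with hot=0.63, dry=0.96 → w = 0.63

0.63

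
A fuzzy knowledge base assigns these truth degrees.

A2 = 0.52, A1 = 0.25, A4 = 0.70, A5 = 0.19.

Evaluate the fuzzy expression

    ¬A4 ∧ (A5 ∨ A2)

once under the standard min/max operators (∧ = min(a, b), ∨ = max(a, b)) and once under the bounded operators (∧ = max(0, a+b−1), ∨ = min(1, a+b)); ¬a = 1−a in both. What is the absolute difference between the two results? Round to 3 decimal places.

0.290

Under standard min/max:
  ¬A4 = 1 − 0.70 = 0.30
  A5 ∨ A2 = max(a, b) on (0.19, 0.52) = 0.52
  ¬A4 ∧ (A5 ∨ A2) = min(a, b) on (0.30, 0.52) = 0.30
  → value = 0.3000
Under bounded:
  ¬A4 = 1 − 0.70 = 0.30
  A5 ∨ A2 = min(1, a+b) on (0.19, 0.52) = 0.71
  ¬A4 ∧ (A5 ∨ A2) = max(0, a+b−1) on (0.30, 0.71) = 0.01
  → value = 0.0100
|0.3000 − 0.0100| = 0.290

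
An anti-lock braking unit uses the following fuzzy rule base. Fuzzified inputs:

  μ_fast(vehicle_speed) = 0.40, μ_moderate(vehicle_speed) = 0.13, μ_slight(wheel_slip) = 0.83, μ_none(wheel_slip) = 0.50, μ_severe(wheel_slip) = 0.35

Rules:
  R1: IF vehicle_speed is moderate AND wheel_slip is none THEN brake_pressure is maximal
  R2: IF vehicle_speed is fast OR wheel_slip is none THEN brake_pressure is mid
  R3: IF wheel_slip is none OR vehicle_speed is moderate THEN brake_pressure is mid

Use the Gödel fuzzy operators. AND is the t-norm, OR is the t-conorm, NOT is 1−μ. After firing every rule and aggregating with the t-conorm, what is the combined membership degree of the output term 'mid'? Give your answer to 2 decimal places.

0.50

R1: moderate=0.13, none=0.50; AND[min(a, b)] → w = 0.13
R2: fast=0.40, none=0.50; OR[max(a, b)] → w = 0.50
R3: none=0.50, moderate=0.13; OR[max(a, b)] → w = 0.50
Rules with consequent 'mid': {R2, R3} → strengths 0.50, 0.50
Aggregate via t-conorm [max(a, b)]: 0.50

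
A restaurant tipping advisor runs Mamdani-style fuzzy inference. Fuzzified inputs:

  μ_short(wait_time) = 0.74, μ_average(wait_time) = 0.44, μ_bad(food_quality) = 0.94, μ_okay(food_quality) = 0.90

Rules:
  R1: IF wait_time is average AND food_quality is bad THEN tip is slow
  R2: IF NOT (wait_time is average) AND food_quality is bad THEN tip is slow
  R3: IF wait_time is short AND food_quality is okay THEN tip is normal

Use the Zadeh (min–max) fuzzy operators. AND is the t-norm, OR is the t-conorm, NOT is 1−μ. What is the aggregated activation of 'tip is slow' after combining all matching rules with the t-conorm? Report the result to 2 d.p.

R1: average=0.44, bad=0.94; AND[min(a, b)] → w = 0.44
R2: ¬average=1−0.44=0.56, bad=0.94; AND[min(a, b)] → w = 0.56
R3: short=0.74, okay=0.90; AND[min(a, b)] → w = 0.74
Rules with consequent 'slow': {R1, R2} → strengths 0.44, 0.56
Aggregate via t-conorm [max(a, b)]: 0.56

0.56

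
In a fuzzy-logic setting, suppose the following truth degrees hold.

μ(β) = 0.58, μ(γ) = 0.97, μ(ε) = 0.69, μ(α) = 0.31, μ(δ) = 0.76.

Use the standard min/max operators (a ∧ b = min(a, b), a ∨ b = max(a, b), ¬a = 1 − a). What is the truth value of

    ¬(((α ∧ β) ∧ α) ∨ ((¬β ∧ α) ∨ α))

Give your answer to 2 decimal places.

0.69

α ∧ β = min(a, b) on (0.31, 0.58) = 0.31
(α ∧ β) ∧ α = min(a, b) on (0.31, 0.31) = 0.31
¬β = 1 − 0.58 = 0.42
¬β ∧ α = min(a, b) on (0.42, 0.31) = 0.31
(¬β ∧ α) ∨ α = max(a, b) on (0.31, 0.31) = 0.31
((α ∧ β) ∧ α) ∨ ((¬β ∧ α) ∨ α) = max(a, b) on (0.31, 0.31) = 0.31
¬(((α ∧ β) ∧ α) ∨ ((¬β ∧ α) ∨ α)) = 1 − 0.31 = 0.69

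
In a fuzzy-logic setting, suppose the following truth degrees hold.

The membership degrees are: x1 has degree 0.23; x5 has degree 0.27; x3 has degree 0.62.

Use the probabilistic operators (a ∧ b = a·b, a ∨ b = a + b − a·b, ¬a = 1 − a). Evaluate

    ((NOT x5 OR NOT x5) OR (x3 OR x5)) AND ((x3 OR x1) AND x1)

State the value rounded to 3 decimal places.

NOT x5 = 1 − 0.2700 = 0.7300
NOT x5 = 1 − 0.2700 = 0.7300
NOT x5 OR NOT x5 = a + b − a·b on (0.7300, 0.7300) = 0.9271
x3 OR x5 = a + b − a·b on (0.6200, 0.2700) = 0.7226
(NOT x5 OR NOT x5) OR (x3 OR x5) = a + b − a·b on (0.9271, 0.7226) = 0.9798
x3 OR x1 = a + b − a·b on (0.6200, 0.2300) = 0.7074
(x3 OR x1) AND x1 = a·b on (0.7074, 0.2300) = 0.1627
((NOT x5 OR NOT x5) OR (x3 OR x5)) AND ((x3 OR x1) AND x1) = a·b on (0.9798, 0.1627) = 0.1594

0.159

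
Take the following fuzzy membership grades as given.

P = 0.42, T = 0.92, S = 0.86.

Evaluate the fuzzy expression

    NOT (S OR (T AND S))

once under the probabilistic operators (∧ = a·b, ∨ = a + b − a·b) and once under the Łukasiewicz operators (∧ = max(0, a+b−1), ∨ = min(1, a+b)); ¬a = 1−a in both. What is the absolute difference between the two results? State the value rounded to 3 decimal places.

Under probabilistic:
  T AND S = a·b on (0.9200, 0.8600) = 0.7912
  S OR (T AND S) = a + b − a·b on (0.8600, 0.7912) = 0.9708
  NOT (S OR (T AND S)) = 1 − 0.9708 = 0.0292
  → value = 0.0292
Under Łukasiewicz:
  T AND S = max(0, a+b−1) on (0.92, 0.86) = 0.78
  S OR (T AND S) = min(1, a+b) on (0.86, 0.78) = 1.00
  NOT (S OR (T AND S)) = 1 − 1.00 = 0.00
  → value = 0.0000
|0.0292 − 0.0000| = 0.029

0.029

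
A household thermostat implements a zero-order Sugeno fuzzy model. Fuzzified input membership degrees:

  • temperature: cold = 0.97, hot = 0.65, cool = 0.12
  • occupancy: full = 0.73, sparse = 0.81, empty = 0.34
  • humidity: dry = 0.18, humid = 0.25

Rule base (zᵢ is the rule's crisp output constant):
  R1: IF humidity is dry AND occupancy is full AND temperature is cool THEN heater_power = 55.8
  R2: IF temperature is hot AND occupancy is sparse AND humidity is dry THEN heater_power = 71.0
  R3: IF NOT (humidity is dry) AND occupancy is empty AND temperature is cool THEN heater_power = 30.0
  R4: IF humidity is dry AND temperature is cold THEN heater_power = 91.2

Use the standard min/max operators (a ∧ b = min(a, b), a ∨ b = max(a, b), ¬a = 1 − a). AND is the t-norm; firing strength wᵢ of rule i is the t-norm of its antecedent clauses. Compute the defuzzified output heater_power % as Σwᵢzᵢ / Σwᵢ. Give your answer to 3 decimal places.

R1 (z=55.8): dry=0.18, full=0.73, cool=0.12; AND[min(a, b)] → w = 0.12
R2 (z=71.0): hot=0.65, sparse=0.81, dry=0.18; AND[min(a, b)] → w = 0.18
R3 (z=30.0): ¬dry=1−0.18=0.82, empty=0.34, cool=0.12; AND[min(a, b)] → w = 0.12
R4 (z=91.2): dry=0.18, cold=0.97; AND[min(a, b)] → w = 0.18
Weighted average = (0.12·55.8 + 0.18·71.0 + 0.12·30.0 + 0.18·91.2) / (0.12 + 0.18 + 0.12 + 0.18)
  = 39.4920 / 0.6000 = 65.820

65.820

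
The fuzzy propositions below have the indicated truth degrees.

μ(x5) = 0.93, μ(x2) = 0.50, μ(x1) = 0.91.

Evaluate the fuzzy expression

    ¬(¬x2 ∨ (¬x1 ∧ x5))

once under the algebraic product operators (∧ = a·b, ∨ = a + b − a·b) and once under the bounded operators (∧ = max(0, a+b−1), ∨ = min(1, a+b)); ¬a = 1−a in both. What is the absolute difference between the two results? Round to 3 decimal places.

Under algebraic product:
  ¬x2 = 1 − 0.5000 = 0.5000
  ¬x1 = 1 − 0.9100 = 0.0900
  ¬x1 ∧ x5 = a·b on (0.0900, 0.9300) = 0.0837
  ¬x2 ∨ (¬x1 ∧ x5) = a + b − a·b on (0.5000, 0.0837) = 0.5419
  ¬(¬x2 ∨ (¬x1 ∧ x5)) = 1 − 0.5419 = 0.4581
  → value = 0.4581
Under bounded:
  ¬x2 = 1 − 0.50 = 0.50
  ¬x1 = 1 − 0.91 = 0.09
  ¬x1 ∧ x5 = max(0, a+b−1) on (0.09, 0.93) = 0.02
  ¬x2 ∨ (¬x1 ∧ x5) = min(1, a+b) on (0.50, 0.02) = 0.52
  ¬(¬x2 ∨ (¬x1 ∧ x5)) = 1 − 0.52 = 0.48
  → value = 0.4800
|0.4581 − 0.4800| = 0.022

0.022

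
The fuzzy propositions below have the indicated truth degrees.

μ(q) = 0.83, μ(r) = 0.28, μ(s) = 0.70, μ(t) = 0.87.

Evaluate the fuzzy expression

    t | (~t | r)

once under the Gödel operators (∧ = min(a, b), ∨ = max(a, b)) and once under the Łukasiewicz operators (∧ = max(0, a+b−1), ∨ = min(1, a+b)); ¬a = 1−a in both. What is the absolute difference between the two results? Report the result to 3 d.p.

Under Gödel:
  ~t = 1 − 0.87 = 0.13
  ~t | r = max(a, b) on (0.13, 0.28) = 0.28
  t | (~t | r) = max(a, b) on (0.87, 0.28) = 0.87
  → value = 0.8700
Under Łukasiewicz:
  ~t = 1 − 0.87 = 0.13
  ~t | r = min(1, a+b) on (0.13, 0.28) = 0.41
  t | (~t | r) = min(1, a+b) on (0.87, 0.41) = 1.00
  → value = 1.0000
|0.8700 − 1.0000| = 0.130

0.130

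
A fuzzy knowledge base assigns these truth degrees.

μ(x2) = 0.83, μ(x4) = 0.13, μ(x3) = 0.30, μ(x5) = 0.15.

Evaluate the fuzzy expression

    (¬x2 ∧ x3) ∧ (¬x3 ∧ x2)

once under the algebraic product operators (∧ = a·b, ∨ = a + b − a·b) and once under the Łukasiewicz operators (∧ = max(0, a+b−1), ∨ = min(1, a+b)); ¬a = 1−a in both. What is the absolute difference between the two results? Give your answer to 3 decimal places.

Under algebraic product:
  ¬x2 = 1 − 0.8300 = 0.1700
  ¬x2 ∧ x3 = a·b on (0.1700, 0.3000) = 0.0510
  ¬x3 = 1 − 0.3000 = 0.7000
  ¬x3 ∧ x2 = a·b on (0.7000, 0.8300) = 0.5810
  (¬x2 ∧ x3) ∧ (¬x3 ∧ x2) = a·b on (0.0510, 0.5810) = 0.0296
  → value = 0.0296
Under Łukasiewicz:
  ¬x2 = 1 − 0.83 = 0.17
  ¬x2 ∧ x3 = max(0, a+b−1) on (0.17, 0.30) = 0.00
  ¬x3 = 1 − 0.30 = 0.70
  ¬x3 ∧ x2 = max(0, a+b−1) on (0.70, 0.83) = 0.53
  (¬x2 ∧ x3) ∧ (¬x3 ∧ x2) = max(0, a+b−1) on (0.00, 0.53) = 0.00
  → value = 0.0000
|0.0296 − 0.0000| = 0.030

0.030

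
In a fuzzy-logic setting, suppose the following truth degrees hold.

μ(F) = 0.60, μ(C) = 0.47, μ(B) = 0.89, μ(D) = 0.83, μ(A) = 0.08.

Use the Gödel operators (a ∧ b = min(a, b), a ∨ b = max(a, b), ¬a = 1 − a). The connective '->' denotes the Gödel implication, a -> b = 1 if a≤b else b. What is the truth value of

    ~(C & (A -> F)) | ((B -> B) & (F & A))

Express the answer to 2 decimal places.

A -> F  [Gödel: 1 if a≤b else b] with a=0.08, b=0.60 → 1.00
C & (A -> F) = min(a, b) on (0.47, 1.00) = 0.47
~(C & (A -> F)) = 1 − 0.47 = 0.53
B -> B  [Gödel: 1 if a≤b else b] with a=0.89, b=0.89 → 1.00
F & A = min(a, b) on (0.60, 0.08) = 0.08
(B -> B) & (F & A) = min(a, b) on (1.00, 0.08) = 0.08
~(C & (A -> F)) | ((B -> B) & (F & A)) = max(a, b) on (0.53, 0.08) = 0.53

0.53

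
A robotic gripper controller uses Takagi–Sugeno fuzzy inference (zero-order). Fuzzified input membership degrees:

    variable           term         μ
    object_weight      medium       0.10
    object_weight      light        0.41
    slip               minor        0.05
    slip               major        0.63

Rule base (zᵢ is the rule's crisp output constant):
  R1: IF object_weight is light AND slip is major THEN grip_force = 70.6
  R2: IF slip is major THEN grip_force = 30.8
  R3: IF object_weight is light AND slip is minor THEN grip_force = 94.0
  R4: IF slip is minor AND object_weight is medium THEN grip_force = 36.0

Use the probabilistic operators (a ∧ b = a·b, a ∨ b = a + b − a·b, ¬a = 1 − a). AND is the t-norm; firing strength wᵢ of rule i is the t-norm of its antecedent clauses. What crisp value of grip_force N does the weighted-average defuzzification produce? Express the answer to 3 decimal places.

R1 (z=70.6): light=0.41, major=0.63; AND[a·b] → w = 0.2583
R2 (z=30.8): major=0.63 → w = 0.6300
R3 (z=94.0): light=0.41, minor=0.05; AND[a·b] → w = 0.0205
R4 (z=36.0): minor=0.05, medium=0.10; AND[a·b] → w = 0.0050
Weighted average = (0.2583·70.6 + 0.6300·30.8 + 0.0205·94.0 + 0.0050·36.0) / (0.2583 + 0.6300 + 0.0205 + 0.0050)
  = 39.7470 / 0.9138 = 43.496

43.496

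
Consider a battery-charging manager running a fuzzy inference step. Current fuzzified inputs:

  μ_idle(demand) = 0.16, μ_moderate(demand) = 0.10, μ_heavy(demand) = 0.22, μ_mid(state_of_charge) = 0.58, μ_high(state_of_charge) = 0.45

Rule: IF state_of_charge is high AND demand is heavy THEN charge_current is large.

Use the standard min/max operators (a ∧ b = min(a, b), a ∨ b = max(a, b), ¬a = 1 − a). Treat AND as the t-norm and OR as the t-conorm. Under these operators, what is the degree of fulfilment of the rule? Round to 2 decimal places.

firing strength: high=0.45, heavy=0.22; AND[min(a, b)] → w = 0.22

0.22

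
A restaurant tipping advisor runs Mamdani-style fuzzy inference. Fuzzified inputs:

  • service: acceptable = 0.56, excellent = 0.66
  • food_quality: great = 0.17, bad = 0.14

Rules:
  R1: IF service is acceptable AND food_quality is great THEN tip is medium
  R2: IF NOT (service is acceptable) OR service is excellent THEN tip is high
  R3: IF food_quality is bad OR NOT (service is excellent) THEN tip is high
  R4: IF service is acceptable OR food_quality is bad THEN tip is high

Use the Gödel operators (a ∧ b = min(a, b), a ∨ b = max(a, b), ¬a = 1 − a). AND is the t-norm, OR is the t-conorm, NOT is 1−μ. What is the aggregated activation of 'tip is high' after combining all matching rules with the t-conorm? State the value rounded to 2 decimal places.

0.66

R1: acceptable=0.56, great=0.17; AND[min(a, b)] → w = 0.17
R2: ¬acceptable=1−0.56=0.44, excellent=0.66; OR[max(a, b)] → w = 0.66
R3: bad=0.14, ¬excellent=1−0.66=0.34; OR[max(a, b)] → w = 0.34
R4: acceptable=0.56, bad=0.14; OR[max(a, b)] → w = 0.56
Rules with consequent 'high': {R2, R3, R4} → strengths 0.66, 0.34, 0.56
Aggregate via t-conorm [max(a, b)]: 0.66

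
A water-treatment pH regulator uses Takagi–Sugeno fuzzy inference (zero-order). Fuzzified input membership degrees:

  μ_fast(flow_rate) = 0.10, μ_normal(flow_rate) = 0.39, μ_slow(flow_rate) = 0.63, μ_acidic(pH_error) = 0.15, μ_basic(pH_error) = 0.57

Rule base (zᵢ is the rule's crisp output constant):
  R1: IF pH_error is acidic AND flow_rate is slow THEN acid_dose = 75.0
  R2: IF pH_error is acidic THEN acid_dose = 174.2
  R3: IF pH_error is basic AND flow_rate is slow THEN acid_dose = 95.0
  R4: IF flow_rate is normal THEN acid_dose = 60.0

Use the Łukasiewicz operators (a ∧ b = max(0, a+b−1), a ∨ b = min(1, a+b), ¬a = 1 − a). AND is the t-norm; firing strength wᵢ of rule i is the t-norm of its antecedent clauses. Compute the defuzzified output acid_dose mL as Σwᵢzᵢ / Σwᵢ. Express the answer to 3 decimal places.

R1 (z=75.0): acidic=0.15, slow=0.63; AND[max(0, a+b−1)] → w = 0.00
R2 (z=174.2): acidic=0.15 → w = 0.15
R3 (z=95.0): basic=0.57, slow=0.63; AND[max(0, a+b−1)] → w = 0.20
R4 (z=60.0): normal=0.39 → w = 0.39
Weighted average = (0.00·75.0 + 0.15·174.2 + 0.20·95.0 + 0.39·60.0) / (0.00 + 0.15 + 0.20 + 0.39)
  = 68.5300 / 0.7400 = 92.608

92.608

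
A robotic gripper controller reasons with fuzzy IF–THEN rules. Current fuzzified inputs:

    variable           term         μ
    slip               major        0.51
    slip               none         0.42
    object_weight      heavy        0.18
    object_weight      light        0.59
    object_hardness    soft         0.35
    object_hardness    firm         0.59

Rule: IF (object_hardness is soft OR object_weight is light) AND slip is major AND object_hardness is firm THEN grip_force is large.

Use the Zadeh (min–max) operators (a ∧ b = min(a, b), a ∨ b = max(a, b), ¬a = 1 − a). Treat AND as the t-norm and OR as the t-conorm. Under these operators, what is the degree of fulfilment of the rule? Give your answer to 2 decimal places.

0.51

firing strength: (soft=0.35 OR light=0.59) = 0.59; AND[min(a, b)] with major=0.51, firm=0.59 → w = 0.51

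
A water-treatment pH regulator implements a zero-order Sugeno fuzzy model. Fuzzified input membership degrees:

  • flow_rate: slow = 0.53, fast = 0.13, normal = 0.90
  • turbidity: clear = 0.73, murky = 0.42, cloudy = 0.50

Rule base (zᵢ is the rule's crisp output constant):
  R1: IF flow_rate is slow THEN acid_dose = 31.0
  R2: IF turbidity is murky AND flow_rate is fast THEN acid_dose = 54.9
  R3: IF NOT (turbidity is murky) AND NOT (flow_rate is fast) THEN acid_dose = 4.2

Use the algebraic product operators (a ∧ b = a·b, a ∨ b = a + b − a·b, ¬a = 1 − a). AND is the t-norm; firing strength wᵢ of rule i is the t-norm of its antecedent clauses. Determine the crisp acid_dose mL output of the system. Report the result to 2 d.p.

R1 (z=31.0): slow=0.53 → w = 0.5300
R2 (z=54.9): murky=0.42, fast=0.13; AND[a·b] → w = 0.0546
R3 (z=4.2): ¬murky=1−0.42=0.58, ¬fast=1−0.13=0.87; AND[a·b] → w = 0.5046
Weighted average = (0.5300·31.0 + 0.0546·54.9 + 0.5046·4.2) / (0.5300 + 0.0546 + 0.5046)
  = 21.5469 / 1.0892 = 19.78

19.78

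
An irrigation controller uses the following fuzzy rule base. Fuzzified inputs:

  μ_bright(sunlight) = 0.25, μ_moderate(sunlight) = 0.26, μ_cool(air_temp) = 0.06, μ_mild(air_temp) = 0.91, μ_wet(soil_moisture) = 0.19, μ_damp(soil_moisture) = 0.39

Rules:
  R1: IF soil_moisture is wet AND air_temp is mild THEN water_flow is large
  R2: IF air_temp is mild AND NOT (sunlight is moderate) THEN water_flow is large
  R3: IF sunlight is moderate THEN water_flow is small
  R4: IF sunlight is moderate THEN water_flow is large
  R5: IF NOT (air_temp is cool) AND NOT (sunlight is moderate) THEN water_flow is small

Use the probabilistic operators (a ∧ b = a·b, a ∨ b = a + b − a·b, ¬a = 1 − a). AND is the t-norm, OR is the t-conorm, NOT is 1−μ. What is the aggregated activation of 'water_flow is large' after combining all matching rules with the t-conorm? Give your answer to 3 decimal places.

0.800

R1: wet=0.19, mild=0.91; AND[a·b] → w = 0.1729
R2: mild=0.91, ¬moderate=1−0.26=0.74; AND[a·b] → w = 0.6734
R3: moderate=0.26 → w = 0.2600
R4: moderate=0.26 → w = 0.2600
R5: ¬cool=1−0.06=0.94, ¬moderate=1−0.26=0.74; AND[a·b] → w = 0.6956
Rules with consequent 'large': {R1, R2, R4} → strengths 0.1729, 0.6734, 0.2600
Aggregate via t-conorm [a + b − a·b]: 0.8001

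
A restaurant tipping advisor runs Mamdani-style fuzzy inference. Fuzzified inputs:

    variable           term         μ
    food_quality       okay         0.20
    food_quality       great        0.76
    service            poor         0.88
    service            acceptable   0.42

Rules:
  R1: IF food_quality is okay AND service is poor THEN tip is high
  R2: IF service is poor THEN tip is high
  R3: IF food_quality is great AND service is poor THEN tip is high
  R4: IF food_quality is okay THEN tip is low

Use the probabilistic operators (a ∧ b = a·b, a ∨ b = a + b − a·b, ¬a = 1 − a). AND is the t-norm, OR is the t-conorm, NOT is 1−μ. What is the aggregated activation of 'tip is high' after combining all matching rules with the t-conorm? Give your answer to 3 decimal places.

0.967

R1: okay=0.20, poor=0.88; AND[a·b] → w = 0.1760
R2: poor=0.88 → w = 0.8800
R3: great=0.76, poor=0.88; AND[a·b] → w = 0.6688
R4: okay=0.20 → w = 0.2000
Rules with consequent 'high': {R1, R2, R3} → strengths 0.1760, 0.8800, 0.6688
Aggregate via t-conorm [a + b − a·b]: 0.9673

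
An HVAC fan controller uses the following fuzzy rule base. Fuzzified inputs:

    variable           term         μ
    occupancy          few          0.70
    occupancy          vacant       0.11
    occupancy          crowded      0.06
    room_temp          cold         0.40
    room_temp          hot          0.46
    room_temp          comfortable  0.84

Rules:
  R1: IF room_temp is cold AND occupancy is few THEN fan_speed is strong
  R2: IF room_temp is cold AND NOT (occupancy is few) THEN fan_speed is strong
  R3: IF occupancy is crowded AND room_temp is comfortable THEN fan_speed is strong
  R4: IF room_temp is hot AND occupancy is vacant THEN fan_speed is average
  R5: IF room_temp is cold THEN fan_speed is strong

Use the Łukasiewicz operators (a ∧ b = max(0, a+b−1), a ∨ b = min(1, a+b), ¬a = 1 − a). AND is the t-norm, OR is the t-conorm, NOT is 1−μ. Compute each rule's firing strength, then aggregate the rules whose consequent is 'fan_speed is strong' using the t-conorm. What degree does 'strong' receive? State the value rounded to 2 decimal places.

0.50

R1: cold=0.40, few=0.70; AND[max(0, a+b−1)] → w = 0.10
R2: cold=0.40, ¬few=1−0.70=0.30; AND[max(0, a+b−1)] → w = 0.00
R3: crowded=0.06, comfortable=0.84; AND[max(0, a+b−1)] → w = 0.00
R4: hot=0.46, vacant=0.11; AND[max(0, a+b−1)] → w = 0.00
R5: cold=0.40 → w = 0.40
Rules with consequent 'strong': {R1, R2, R3, R5} → strengths 0.10, 0.00, 0.00, 0.40
Aggregate via t-conorm [min(1, a+b)]: 0.50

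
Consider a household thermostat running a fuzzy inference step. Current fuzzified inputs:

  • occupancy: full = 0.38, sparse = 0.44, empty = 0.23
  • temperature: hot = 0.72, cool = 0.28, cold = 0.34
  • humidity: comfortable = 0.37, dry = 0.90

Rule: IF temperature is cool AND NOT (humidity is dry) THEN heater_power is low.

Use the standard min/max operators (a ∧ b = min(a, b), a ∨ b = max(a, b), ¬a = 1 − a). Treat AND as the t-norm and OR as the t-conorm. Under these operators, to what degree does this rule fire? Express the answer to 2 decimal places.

firing strength: cool=0.28, ¬dry=1−0.90=0.10; AND[min(a, b)] → w = 0.10

0.10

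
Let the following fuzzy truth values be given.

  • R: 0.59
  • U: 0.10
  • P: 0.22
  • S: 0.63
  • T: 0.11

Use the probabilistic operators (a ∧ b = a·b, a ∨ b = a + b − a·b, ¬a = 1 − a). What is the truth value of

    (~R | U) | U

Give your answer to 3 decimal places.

0.522

~R = 1 − 0.5900 = 0.4100
~R | U = a + b − a·b on (0.4100, 0.1000) = 0.4690
(~R | U) | U = a + b − a·b on (0.4690, 0.1000) = 0.5221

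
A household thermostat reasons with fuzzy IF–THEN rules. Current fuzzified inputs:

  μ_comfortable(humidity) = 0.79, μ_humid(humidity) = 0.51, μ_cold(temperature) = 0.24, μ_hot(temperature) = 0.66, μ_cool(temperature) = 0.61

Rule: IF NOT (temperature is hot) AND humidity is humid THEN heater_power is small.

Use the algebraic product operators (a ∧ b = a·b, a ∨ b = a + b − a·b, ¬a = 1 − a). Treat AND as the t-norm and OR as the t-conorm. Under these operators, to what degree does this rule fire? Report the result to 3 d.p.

firing strength: ¬hot=1−0.66=0.34, humid=0.51; AND[a·b] → w = 0.1734

0.173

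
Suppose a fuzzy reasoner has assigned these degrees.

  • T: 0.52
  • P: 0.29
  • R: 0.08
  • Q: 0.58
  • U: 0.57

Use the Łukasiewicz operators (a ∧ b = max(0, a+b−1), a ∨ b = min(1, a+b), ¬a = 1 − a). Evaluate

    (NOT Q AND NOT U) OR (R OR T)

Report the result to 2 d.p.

NOT Q = 1 − 0.58 = 0.42
NOT U = 1 − 0.57 = 0.43
NOT Q AND NOT U = max(0, a+b−1) on (0.42, 0.43) = 0.00
R OR T = min(1, a+b) on (0.08, 0.52) = 0.60
(NOT Q AND NOT U) OR (R OR T) = min(1, a+b) on (0.00, 0.60) = 0.60

0.60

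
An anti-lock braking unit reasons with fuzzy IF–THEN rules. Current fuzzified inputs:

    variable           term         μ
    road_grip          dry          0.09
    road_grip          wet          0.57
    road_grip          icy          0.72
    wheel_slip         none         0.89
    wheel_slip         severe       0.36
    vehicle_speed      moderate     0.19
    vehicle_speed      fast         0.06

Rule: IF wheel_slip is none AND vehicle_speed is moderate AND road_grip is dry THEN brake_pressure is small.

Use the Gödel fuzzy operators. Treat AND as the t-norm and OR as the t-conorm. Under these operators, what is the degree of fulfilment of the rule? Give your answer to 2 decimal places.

0.09

firing strength: none=0.89, moderate=0.19, dry=0.09; AND[min(a, b)] → w = 0.09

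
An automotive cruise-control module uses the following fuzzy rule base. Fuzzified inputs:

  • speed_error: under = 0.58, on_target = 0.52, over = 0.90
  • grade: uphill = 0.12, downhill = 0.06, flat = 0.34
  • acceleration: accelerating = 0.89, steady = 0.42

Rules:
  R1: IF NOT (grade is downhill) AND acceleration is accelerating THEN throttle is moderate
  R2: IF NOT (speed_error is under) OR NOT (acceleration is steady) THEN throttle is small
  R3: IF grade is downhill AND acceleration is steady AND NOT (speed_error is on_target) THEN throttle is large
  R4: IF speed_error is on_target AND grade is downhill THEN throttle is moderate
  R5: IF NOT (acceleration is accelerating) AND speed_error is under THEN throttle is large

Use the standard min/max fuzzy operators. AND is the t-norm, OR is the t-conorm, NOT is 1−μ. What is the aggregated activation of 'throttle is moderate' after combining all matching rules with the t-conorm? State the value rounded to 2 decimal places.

R1: ¬downhill=1−0.06=0.94, accelerating=0.89; AND[min(a, b)] → w = 0.89
R2: ¬under=1−0.58=0.42, ¬steady=1−0.42=0.58; OR[max(a, b)] → w = 0.58
R3: downhill=0.06, steady=0.42, ¬on_target=1−0.52=0.48; AND[min(a, b)] → w = 0.06
R4: on_target=0.52, downhill=0.06; AND[min(a, b)] → w = 0.06
R5: ¬accelerating=1−0.89=0.11, under=0.58; AND[min(a, b)] → w = 0.11
Rules with consequent 'moderate': {R1, R4} → strengths 0.89, 0.06
Aggregate via t-conorm [max(a, b)]: 0.89

0.89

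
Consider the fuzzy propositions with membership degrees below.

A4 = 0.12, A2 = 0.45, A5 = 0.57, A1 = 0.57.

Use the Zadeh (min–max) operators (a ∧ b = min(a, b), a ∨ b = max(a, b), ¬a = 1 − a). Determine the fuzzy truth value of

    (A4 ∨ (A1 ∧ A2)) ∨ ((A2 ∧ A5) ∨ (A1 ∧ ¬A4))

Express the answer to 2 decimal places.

0.57

A1 ∧ A2 = min(a, b) on (0.57, 0.45) = 0.45
A4 ∨ (A1 ∧ A2) = max(a, b) on (0.12, 0.45) = 0.45
A2 ∧ A5 = min(a, b) on (0.45, 0.57) = 0.45
¬A4 = 1 − 0.12 = 0.88
A1 ∧ ¬A4 = min(a, b) on (0.57, 0.88) = 0.57
(A2 ∧ A5) ∨ (A1 ∧ ¬A4) = max(a, b) on (0.45, 0.57) = 0.57
(A4 ∨ (A1 ∧ A2)) ∨ ((A2 ∧ A5) ∨ (A1 ∧ ¬A4)) = max(a, b) on (0.45, 0.57) = 0.57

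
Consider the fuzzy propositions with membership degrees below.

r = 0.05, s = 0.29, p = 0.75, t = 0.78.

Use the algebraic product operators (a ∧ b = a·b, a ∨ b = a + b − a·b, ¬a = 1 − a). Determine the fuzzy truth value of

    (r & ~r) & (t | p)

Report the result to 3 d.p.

0.045

~r = 1 − 0.0500 = 0.9500
r & ~r = a·b on (0.0500, 0.9500) = 0.0475
t | p = a + b − a·b on (0.7800, 0.7500) = 0.9450
(r & ~r) & (t | p) = a·b on (0.0475, 0.9450) = 0.0449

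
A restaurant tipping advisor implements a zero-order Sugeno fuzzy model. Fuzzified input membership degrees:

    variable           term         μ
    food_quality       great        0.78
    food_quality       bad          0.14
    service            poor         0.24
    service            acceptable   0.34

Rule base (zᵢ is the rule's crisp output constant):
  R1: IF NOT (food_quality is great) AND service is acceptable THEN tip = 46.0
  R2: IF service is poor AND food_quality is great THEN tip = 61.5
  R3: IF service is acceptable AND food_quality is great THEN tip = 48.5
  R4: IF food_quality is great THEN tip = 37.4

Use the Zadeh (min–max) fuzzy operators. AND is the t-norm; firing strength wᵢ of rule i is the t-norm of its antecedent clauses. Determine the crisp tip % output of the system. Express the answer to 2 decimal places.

44.65

R1 (z=46.0): ¬great=1−0.78=0.22, acceptable=0.34; AND[min(a, b)] → w = 0.22
R2 (z=61.5): poor=0.24, great=0.78; AND[min(a, b)] → w = 0.24
R3 (z=48.5): acceptable=0.34, great=0.78; AND[min(a, b)] → w = 0.34
R4 (z=37.4): great=0.78 → w = 0.78
Weighted average = (0.22·46.0 + 0.24·61.5 + 0.34·48.5 + 0.78·37.4) / (0.22 + 0.24 + 0.34 + 0.78)
  = 70.5420 / 1.5800 = 44.65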